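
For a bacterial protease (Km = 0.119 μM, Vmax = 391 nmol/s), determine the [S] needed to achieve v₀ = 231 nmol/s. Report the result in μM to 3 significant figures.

The required fractional saturation is v/Vmax = 231/391 = 0.5908.
Then [S]/(Km+[S]) = 0.5908 ⇒ [S] = 0.119 × 0.5908/(1 − 0.5908) = 0.172 μM.

0.172 μM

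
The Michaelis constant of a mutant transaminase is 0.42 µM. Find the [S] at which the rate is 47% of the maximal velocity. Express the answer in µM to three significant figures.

v/Vmax = [S]/(Km+[S]) = 0.47, so [S] = Km·0.47/(1 − 0.47) = 0.42 × 0.8868.
[S] = 0.372 µM.

0.372 µM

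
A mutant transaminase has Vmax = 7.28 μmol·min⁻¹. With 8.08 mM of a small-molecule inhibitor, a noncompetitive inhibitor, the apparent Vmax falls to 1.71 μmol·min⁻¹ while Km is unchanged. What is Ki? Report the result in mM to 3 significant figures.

Noncompetitive: Vmax,app = Vmax/α with α = 1 + [I]/Ki.
α = Vmax/Vmax,app = 7.28/1.71 = 4.257.
Since α = 1 + [I]/Ki, [I]/Ki = 4.257 − 1 = 3.257 and Ki = 8.08/3.257 = 2.48 mM.

2.48 mM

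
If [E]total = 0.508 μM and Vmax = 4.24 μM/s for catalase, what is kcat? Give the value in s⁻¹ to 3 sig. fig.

8.35 s⁻¹

kcat = Vmax/[E]total = 4.24 μM/s / 0.508 μM = 8.35 s⁻¹.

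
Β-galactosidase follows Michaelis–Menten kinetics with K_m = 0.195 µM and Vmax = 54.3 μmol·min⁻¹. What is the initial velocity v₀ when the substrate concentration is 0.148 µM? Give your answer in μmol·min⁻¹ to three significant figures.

v = Vmax·[S]/(Km + [S]) = 54.3 × 0.148 / (0.195 + 0.148)
  = 8.036 / 0.3430 = 23.4 μmol·min⁻¹.

23.4 μmol·min⁻¹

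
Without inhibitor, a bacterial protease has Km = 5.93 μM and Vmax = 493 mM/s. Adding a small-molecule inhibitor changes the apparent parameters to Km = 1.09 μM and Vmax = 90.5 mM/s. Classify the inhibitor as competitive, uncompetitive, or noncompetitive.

uncompetitive

Both Km and Vmax decrease by the same factor (~5.45-fold) — characteristic of uncompetitive inhibition.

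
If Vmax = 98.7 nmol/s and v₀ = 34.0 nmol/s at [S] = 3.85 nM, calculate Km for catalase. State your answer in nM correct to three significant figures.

From v = Vmax[S]/(Km+[S]), Km = [S](Vmax − v)/v.
Km = 3.85 × (98.7 − 34.0) / 34.0 = 249.1/34.0 = 7.33 nM.

7.33 nM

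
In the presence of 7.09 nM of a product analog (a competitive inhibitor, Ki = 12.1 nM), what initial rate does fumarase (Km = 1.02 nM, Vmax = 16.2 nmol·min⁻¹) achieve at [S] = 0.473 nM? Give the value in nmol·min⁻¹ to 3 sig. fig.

3.67 nmol·min⁻¹

α = 1 + [I]/Ki = 1 + 7.09/12.1 = 1.586.
For a competitive inhibitor, Vmax is unchanged and the apparent Km becomes α·Km: Km,app = 1.62 nM, Vmax,app = 16.2 nmol·min⁻¹.
v = Vmax,app·[S]/(Km,app + [S]) = 16.2 × 0.473/(1.62 + 0.473) = 3.67 nmol·min⁻¹.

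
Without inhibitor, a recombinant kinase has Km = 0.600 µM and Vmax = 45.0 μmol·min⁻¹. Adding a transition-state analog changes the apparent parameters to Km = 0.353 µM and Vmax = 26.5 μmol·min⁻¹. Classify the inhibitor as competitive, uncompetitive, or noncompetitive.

uncompetitive

Both Km and Vmax decrease by the same factor (~1.70-fold) — characteristic of uncompetitive inhibition.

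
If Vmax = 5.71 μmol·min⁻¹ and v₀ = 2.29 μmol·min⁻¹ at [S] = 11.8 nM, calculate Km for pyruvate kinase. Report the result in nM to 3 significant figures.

17.6 nM

v/Vmax = 2.29/5.71 = 0.4011 = [S]/(Km+[S]).
So Km + [S] = [S]/0.4011 = 29.42 nM, giving Km = 29.42 − 11.8 = 17.6 nM.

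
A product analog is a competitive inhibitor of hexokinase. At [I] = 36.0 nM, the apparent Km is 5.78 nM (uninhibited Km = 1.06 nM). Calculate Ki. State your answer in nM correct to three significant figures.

8.08 nM

Competitive: Km,app = α·Km with α = 1 + [I]/Ki.
α = Km,app/Km = 5.78/1.06 = 5.453.
Ki = [I]/(α − 1) = 36.0/4.453 = 8.08 nM.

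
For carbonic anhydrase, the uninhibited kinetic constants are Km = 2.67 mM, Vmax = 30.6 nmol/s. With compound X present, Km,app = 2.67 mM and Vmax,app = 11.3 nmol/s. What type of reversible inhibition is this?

noncompetitive

Vmax decreases (30.6 → 11.3 nmol/s) while Km is unchanged — pure noncompetitive inhibition.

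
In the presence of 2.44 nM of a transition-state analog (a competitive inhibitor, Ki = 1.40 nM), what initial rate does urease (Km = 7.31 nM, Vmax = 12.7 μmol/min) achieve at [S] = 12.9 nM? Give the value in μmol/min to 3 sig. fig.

α = 1 + [I]/Ki = 1 + 2.44/1.40 = 2.743.
For a competitive inhibitor, Vmax is unchanged and the apparent Km becomes α·Km: Km,app = 20.1 nM, Vmax,app = 12.7 μmol/min.
v = Vmax,app·[S]/(Km,app + [S]) = 12.7 × 12.9/(20.1 + 12.9) = 4.97 μmol/min.

4.97 μmol/min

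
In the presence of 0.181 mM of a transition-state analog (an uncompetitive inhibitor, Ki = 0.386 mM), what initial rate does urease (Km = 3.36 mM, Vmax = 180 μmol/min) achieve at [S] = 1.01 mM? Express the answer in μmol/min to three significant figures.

α = 1 + [I]/Ki = 1 + 0.181/0.386 = 1.469.
For an uncompetitive inhibitor, both parameters are divided by α, giving Vmax/α and Km/α: Km,app = 2.29 mM, Vmax,app = 123 μmol/min.
v = Vmax,app·[S]/(Km,app + [S]) = 123 × 1.01/(2.29 + 1.01) = 37.5 μmol/min.

37.5 μmol/min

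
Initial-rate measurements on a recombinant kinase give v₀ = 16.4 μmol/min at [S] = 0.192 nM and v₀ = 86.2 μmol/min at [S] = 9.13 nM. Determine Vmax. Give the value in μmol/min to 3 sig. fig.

From v = Vmax[S]/(Km+[S]), each point gives Vmax = v(Km+[S])/[S].
Equating: 16.4(Km+0.192)/0.192 = 86.2(Km+9.13)/9.13.
85.42·Km + 16.4 = 9.441·Km + 86.2, so (85.42 − 9.441)·Km = 86.2 − 16.4.
Km = 69.80/75.98 = 0.919 nM; then Vmax = 16.4(0.919+0.192)/0.192 = 94.9 μmol/min.

94.9 μmol/min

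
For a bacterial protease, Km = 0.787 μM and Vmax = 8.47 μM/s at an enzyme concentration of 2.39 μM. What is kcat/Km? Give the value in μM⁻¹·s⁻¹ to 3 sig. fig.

4.50 μM⁻¹·s⁻¹

kcat = Vmax/[E]total = 8.47/2.39 = 3.54 s⁻¹.
kcat/Km = 3.54/0.787 = 4.50 μM⁻¹·s⁻¹.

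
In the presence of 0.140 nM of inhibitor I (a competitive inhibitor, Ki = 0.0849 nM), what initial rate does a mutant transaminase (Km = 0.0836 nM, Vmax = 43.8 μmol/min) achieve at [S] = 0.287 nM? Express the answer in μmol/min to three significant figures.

24.7 μmol/min

α = 1 + [I]/Ki = 1 + 0.140/0.0849 = 2.649.
For a competitive inhibitor, Vmax is unchanged and the apparent Km becomes α·Km: Km,app = 0.221 nM, Vmax,app = 43.8 μmol/min.
v = Vmax,app·[S]/(Km,app + [S]) = 43.8 × 0.287/(0.221 + 0.287) = 24.7 μmol/min.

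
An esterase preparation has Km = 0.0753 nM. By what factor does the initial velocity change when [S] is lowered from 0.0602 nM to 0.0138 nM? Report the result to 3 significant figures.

Since Vmax cancels, v₂/v₁ = [S]₂(Km+[S]₁) / [S]₁(Km+[S]₂).
= 0.0138×(0.0753+0.0602) / (0.0602×(0.0753+0.0138)) = 0.001870/0.005364 = 0.349.

0.349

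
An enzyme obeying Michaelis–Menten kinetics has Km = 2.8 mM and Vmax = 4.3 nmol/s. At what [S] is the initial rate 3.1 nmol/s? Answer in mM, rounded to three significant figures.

7.23 mM

Rearranging v = Vmax[S]/(Km+[S]) gives [S] = Km·v/(Vmax − v).
[S] = 2.8 × 3.1 / (4.3 − 3.1) = 8.680/1.200 = 7.23 mM.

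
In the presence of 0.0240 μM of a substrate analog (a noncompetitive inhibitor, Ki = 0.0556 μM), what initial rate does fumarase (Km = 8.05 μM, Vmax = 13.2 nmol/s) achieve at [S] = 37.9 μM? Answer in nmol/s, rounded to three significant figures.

7.60 nmol/s

With α = 1 + [I]/Ki = 1 + 0.0240/0.0556 = 1.432, the noncompetitive rate law is v = (Vmax/α)·[S] / (Km + [S]).
v = (13.2/1.432)×37.9 / (8.05 + 37.9) = 349.4/45.95 = 7.60 nmol/s.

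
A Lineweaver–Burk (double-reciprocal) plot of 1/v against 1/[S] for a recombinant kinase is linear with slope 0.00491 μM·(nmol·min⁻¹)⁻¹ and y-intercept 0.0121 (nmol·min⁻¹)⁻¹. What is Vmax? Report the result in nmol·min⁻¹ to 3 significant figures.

82.6 nmol·min⁻¹

The y-intercept of a Lineweaver–Burk plot equals 1/Vmax, so Vmax = 1/0.0121 = 82.6 nmol·min⁻¹.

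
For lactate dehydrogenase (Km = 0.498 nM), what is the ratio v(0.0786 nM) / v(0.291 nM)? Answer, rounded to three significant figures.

0.370

The fractional saturations are [S]/(Km+[S]) = 0.291/0.7890 = 0.3688 and 0.0786/0.5766 = 0.1363.
v₂/v₁ is just their ratio: 0.1363/0.3688 = 0.370.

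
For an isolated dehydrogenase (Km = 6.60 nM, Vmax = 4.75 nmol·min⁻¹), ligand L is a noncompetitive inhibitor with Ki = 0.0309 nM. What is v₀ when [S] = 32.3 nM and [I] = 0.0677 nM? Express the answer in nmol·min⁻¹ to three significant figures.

α = 1 + [I]/Ki = 1 + 0.0677/0.0309 = 3.191.
For a noncompetitive inhibitor, Vmax is reduced to Vmax/α while Km is unchanged: Km,app = 6.60 nM, Vmax,app = 1.49 nmol·min⁻¹.
v = Vmax,app·[S]/(Km,app + [S]) = 1.49 × 32.3/(6.60 + 32.3) = 1.24 nmol·min⁻¹.

1.24 nmol·min⁻¹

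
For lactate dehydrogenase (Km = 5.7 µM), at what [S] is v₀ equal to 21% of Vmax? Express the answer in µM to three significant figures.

1.52 µM

v/Vmax = [S]/(Km+[S]) = 0.21, so [S] = Km·0.21/(1 − 0.21) = 5.7 × 0.2658.
[S] = 1.52 µM.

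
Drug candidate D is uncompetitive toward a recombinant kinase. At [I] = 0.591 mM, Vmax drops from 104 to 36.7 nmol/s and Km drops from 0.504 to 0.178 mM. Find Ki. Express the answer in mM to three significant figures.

Uncompetitive: Vmax,app = Vmax/α (and Km,app = Km/α) with α = 1 + [I]/Ki.
α = Vmax/Vmax,app = 104/36.7 = 2.834.
Ki = [I]/(α − 1) = 0.591/1.834 = 0.322 mM.

0.322 mM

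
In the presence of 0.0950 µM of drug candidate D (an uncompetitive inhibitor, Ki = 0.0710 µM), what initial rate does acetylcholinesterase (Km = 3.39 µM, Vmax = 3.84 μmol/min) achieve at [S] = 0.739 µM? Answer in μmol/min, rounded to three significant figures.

α = 1 + [I]/Ki = 1 + 0.0950/0.0710 = 2.338.
For an uncompetitive inhibitor, both parameters are divided by α, giving Vmax/α and Km/α: Km,app = 1.45 µM, Vmax,app = 1.64 μmol/min.
v = Vmax,app·[S]/(Km,app + [S]) = 1.64 × 0.739/(1.45 + 0.739) = 0.554 μmol/min.

0.554 μmol/min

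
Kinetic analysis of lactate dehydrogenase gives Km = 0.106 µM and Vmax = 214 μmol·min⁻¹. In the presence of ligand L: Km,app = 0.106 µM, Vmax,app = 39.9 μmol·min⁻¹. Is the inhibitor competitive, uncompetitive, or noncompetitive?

noncompetitive

Vmax decreases (214 → 39.9 μmol·min⁻¹) while Km is unchanged — pure noncompetitive inhibition.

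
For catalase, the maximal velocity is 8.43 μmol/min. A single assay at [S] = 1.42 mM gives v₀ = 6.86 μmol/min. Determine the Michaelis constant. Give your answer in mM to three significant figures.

0.325 mM

v/Vmax = 6.86/8.43 = 0.8138 = [S]/(Km+[S]).
So Km + [S] = [S]/0.8138 = 1.745 mM, giving Km = 1.745 − 1.42 = 0.325 mM.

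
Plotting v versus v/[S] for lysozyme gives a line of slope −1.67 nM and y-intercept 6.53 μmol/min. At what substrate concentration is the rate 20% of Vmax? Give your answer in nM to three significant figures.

0.418 nM

The Eadie–Hofstee slope gives Km = 1.67 nM (slope = −Km).
v/Vmax = [S]/(Km+[S]) = 0.2 ⇒ [S] = Km·0.2/(1−0.2) = 1.67 × 0.2500 = 0.418 nM.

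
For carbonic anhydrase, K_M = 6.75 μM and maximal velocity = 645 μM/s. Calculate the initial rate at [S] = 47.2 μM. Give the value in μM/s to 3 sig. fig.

564 μM/s

[S]/(Km+[S]) = 47.2/53.95 = 0.8749, the fractional saturation.
v = 0.8749 × Vmax = 0.8749 × 645 = 564 μM/s.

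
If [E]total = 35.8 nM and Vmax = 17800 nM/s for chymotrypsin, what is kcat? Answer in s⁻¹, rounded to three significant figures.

497 s⁻¹

kcat = Vmax/[E]total = 17800 nM/s / 35.8 nM = 497 s⁻¹.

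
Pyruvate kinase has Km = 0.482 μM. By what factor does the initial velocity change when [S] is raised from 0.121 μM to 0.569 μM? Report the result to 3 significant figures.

The fractional saturations are [S]/(Km+[S]) = 0.121/0.6030 = 0.2007 and 0.569/1.051 = 0.5414.
v₂/v₁ is just their ratio: 0.5414/0.2007 = 2.70.

2.70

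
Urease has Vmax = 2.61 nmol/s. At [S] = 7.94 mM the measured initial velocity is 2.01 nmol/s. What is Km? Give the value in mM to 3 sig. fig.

2.37 mM

v/Vmax = 2.01/2.61 = 0.7701 = [S]/(Km+[S]).
So Km + [S] = [S]/0.7701 = 10.31 mM, giving Km = 10.31 − 7.94 = 2.37 mM.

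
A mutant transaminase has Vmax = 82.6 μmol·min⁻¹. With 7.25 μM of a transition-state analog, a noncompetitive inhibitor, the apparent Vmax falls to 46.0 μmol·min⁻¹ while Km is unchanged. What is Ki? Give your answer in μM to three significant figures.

Noncompetitive: Vmax,app = Vmax/α with α = 1 + [I]/Ki.
α = Vmax/Vmax,app = 82.6/46.0 = 1.796.
Ki = [I]/(α − 1) = 7.25/0.7957 = 9.11 μM.

9.11 μM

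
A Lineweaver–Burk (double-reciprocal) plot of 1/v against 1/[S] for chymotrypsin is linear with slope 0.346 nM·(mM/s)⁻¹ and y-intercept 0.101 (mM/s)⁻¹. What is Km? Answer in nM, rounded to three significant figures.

3.43 nM

y-intercept = 1/Vmax ⇒ Vmax = 9.90 mM/s; slope = Km/Vmax ⇒ Km = slope × Vmax.
Km = 0.346 × 9.90 = 3.43 nM.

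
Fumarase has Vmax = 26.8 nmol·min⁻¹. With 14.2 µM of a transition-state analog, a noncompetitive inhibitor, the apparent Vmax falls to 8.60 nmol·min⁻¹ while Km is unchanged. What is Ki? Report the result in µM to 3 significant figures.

Noncompetitive: Vmax,app = Vmax/α with α = 1 + [I]/Ki.
α = Vmax/Vmax,app = 26.8/8.60 = 3.116.
Since α = 1 + [I]/Ki, [I]/Ki = 3.116 − 1 = 2.116 and Ki = 14.2/2.116 = 6.71 µM.

6.71 µM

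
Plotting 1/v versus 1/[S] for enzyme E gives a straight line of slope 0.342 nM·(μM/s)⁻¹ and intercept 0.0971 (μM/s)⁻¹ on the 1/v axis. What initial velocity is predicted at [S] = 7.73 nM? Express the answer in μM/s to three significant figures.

The y-intercept is 1/Vmax, so Vmax = 1/0.0971 = 10.3 μM/s.
The slope is Km/Vmax, so Km = 0.342 × 10.3 = 3.52 nM.
Then v = 10.3 × 7.73/(3.52 + 7.73) = 7.07 μM/s.

7.07 μM/s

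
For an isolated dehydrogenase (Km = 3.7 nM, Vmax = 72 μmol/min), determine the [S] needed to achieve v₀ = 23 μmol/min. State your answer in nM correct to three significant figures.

1.74 nM

The required fractional saturation is v/Vmax = 23/72 = 0.3194.
Then [S]/(Km+[S]) = 0.3194 ⇒ [S] = 3.7 × 0.3194/(1 − 0.3194) = 1.74 nM.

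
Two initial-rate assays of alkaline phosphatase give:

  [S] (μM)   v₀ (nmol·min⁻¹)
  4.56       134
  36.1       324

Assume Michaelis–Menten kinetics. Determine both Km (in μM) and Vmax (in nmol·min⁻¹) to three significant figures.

Km = 9.31 μM; Vmax = 408 nmol·min⁻¹

In reciprocal form, 1/v = (Km/Vmax)·(1/[S]) + 1/Vmax. The two points give (1/[S], 1/v) = (0.2193, 0.007463) and (0.02770, 0.003086).
Slope = (0.007463 − 0.003086)/(0.2193 − 0.02770) = 0.02284; intercept = 0.007463 − 0.02284×0.2193 = 0.002454.
Vmax = 1/intercept = 408 nmol·min⁻¹; Km = slope × Vmax = 0.02284 × 408 = 9.31 μM.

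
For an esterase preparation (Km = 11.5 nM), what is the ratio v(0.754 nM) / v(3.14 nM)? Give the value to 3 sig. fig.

The fractional saturations are [S]/(Km+[S]) = 3.14/14.64 = 0.2145 and 0.754/12.25 = 0.06153.
v₂/v₁ is just their ratio: 0.06153/0.2145 = 0.287.

0.287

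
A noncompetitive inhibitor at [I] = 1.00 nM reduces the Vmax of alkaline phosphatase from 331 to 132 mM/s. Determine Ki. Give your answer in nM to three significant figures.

Noncompetitive: Vmax,app = Vmax/α with α = 1 + [I]/Ki.
α = Vmax/Vmax,app = 331/132 = 2.508.
Since α = 1 + [I]/Ki, [I]/Ki = 2.508 − 1 = 1.508 and Ki = 1.00/1.508 = 0.663 nM.

0.663 nM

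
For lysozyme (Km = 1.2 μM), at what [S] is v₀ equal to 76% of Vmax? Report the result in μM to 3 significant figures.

v/Vmax = [S]/(Km+[S]) = 0.76, so [S] = Km·0.76/(1 − 0.76) = 1.2 × 3.167.
[S] = 3.80 μM.

3.80 μM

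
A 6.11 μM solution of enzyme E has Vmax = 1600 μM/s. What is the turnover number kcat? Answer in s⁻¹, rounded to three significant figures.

262 s⁻¹

kcat = Vmax/[E]total = 1600 μM/s / 6.11 μM = 262 s⁻¹.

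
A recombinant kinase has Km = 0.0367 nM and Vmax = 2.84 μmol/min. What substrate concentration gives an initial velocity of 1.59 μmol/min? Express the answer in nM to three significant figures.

0.0467 nM

Rearranging v = Vmax[S]/(Km+[S]) gives [S] = Km·v/(Vmax − v).
[S] = 0.0367 × 1.59 / (2.84 − 1.59) = 0.05835/1.250 = 0.0467 nM.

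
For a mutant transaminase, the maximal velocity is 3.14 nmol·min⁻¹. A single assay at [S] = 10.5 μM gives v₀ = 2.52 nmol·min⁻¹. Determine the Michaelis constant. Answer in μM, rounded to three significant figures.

v/Vmax = 2.52/3.14 = 0.8025 = [S]/(Km+[S]).
So Km + [S] = [S]/0.8025 = 13.08 μM, giving Km = 13.08 − 10.5 = 2.58 μM.

2.58 μM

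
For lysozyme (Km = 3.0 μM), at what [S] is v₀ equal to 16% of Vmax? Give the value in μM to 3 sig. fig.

0.571 μM

v/Vmax = [S]/(Km+[S]) = 0.16, so [S] = Km·0.16/(1 − 0.16) = 3.0 × 0.1905.
[S] = 0.571 μM.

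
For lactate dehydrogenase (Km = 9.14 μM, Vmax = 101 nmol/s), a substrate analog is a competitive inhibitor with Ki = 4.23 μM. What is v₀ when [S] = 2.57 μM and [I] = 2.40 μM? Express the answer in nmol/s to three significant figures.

15.4 nmol/s

With α = 1 + [I]/Ki = 1 + 2.40/4.23 = 1.567, the competitive rate law is v = Vmax[S] / (αKm + [S]).
v = 101×2.57 / (1.567×9.14 + 2.57) = 259.6/16.90 = 15.4 nmol/s.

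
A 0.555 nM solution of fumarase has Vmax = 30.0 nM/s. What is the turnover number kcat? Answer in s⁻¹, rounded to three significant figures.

kcat = Vmax/[E]total = 30.0 nM/s / 0.555 nM = 54.1 s⁻¹.

54.1 s⁻¹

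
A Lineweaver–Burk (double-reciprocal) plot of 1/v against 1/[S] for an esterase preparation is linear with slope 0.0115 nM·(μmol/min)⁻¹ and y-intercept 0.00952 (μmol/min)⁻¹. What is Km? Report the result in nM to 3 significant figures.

1.21 nM

y-intercept = 1/Vmax ⇒ Vmax = 105 μmol/min; slope = Km/Vmax ⇒ Km = slope × Vmax.
Km = 0.0115 × 105 = 1.21 nM.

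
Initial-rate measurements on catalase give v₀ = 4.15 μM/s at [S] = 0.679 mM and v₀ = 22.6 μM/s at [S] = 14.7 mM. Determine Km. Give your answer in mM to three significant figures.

4.03 mM

From v = Vmax[S]/(Km+[S]), each point gives Vmax = v(Km+[S])/[S].
Equating: 4.15(Km+0.679)/0.679 = 22.6(Km+14.7)/14.7.
6.112·Km + 4.15 = 1.537·Km + 22.6, so (6.112 − 1.537)·Km = 22.6 − 4.15.
Km = 18.45/4.575 = 4.03 mM; then Vmax = 4.15(4.03+0.679)/0.679 = 28.8 μM/s.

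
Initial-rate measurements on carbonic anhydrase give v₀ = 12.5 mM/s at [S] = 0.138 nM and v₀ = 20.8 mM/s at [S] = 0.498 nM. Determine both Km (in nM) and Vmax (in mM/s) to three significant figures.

In reciprocal form, 1/v = (Km/Vmax)·(1/[S]) + 1/Vmax. The two points give (1/[S], 1/v) = (7.246, 0.08000) and (2.008, 0.04808).
Slope = (0.08000 − 0.04808)/(7.246 − 2.008) = 0.006094; intercept = 0.08000 − 0.006094×7.246 = 0.03584.
Vmax = 1/intercept = 27.9 mM/s; Km = slope × Vmax = 0.006094 × 27.9 = 0.170 nM.

Km = 0.170 nM; Vmax = 27.9 mM/s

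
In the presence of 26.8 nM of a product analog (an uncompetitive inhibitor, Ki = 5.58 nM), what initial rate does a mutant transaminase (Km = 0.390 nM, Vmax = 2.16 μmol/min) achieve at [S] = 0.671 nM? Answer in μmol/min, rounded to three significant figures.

α = 1 + [I]/Ki = 1 + 26.8/5.58 = 5.803.
For an uncompetitive inhibitor, both parameters are divided by α, giving Vmax/α and Km/α: Km,app = 0.0672 nM, Vmax,app = 0.372 μmol/min.
v = Vmax,app·[S]/(Km,app + [S]) = 0.372 × 0.671/(0.0672 + 0.671) = 0.338 μmol/min.

0.338 μmol/min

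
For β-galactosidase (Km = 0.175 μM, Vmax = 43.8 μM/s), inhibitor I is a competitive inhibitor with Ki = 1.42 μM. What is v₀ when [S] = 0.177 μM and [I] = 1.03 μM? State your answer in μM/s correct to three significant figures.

16.2 μM/s

α = 1 + [I]/Ki = 1 + 1.03/1.42 = 1.725.
For a competitive inhibitor, Vmax is unchanged and the apparent Km becomes α·Km: Km,app = 0.302 μM, Vmax,app = 43.8 μM/s.
v = Vmax,app·[S]/(Km,app + [S]) = 43.8 × 0.177/(0.302 + 0.177) = 16.2 μM/s.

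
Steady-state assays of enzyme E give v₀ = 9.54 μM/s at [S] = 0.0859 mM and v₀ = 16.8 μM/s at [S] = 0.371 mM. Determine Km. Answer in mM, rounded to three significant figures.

0.110 mM

From v = Vmax[S]/(Km+[S]), each point gives Vmax = v(Km+[S])/[S].
Equating: 9.54(Km+0.0859)/0.0859 = 16.8(Km+0.371)/0.371.
111.1·Km + 9.54 = 45.28·Km + 16.8, so (111.1 − 45.28)·Km = 16.8 − 9.54.
Km = 7.260/65.78 = 0.110 mM; then Vmax = 9.54(0.110+0.0859)/0.0859 = 21.8 μM/s.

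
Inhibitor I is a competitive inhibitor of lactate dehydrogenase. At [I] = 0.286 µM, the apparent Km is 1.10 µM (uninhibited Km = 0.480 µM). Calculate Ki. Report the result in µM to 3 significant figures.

0.221 µM

Competitive: Km,app = α·Km with α = 1 + [I]/Ki.
α = Km,app/Km = 1.10/0.480 = 2.292.
Since α = 1 + [I]/Ki, [I]/Ki = 2.292 − 1 = 1.292 and Ki = 0.286/1.292 = 0.221 µM.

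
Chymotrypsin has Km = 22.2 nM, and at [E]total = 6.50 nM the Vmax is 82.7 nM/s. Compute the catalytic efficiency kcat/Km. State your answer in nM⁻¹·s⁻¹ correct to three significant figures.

kcat = Vmax/[E]total = 82.7/6.50 = 12.7 s⁻¹.
kcat/Km = 12.7/22.2 = 0.573 nM⁻¹·s⁻¹.

0.573 nM⁻¹·s⁻¹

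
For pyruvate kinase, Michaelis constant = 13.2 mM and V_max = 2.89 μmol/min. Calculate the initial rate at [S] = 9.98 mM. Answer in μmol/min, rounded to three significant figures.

v = Vmax·[S]/(Km + [S]) = 2.89 × 9.98 / (13.2 + 9.98)
  = 28.84 / 23.18 = 1.24 μmol/min.

1.24 μmol/min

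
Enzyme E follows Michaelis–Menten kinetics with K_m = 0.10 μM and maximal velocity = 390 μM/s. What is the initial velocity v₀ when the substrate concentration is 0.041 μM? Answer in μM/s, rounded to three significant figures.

v = Vmax·[S]/(Km + [S]) = 390 × 0.041 / (0.10 + 0.041)
  = 15.99 / 0.1410 = 113 μM/s.

113 μM/s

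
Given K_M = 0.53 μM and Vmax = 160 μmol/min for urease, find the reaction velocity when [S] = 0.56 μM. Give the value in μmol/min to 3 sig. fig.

82.2 μmol/min

[S]/(Km+[S]) = 0.56/1.090 = 0.5138, the fractional saturation.
v = 0.5138 × Vmax = 0.5138 × 160 = 82.2 μmol/min.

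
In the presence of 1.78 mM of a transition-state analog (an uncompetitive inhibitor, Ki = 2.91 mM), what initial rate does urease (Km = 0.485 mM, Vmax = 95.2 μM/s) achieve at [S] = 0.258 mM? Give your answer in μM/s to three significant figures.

With α = 1 + [I]/Ki = 1 + 1.78/2.91 = 1.612, the uncompetitive rate law is v = (Vmax/α)·[S] / (Km/α + [S]).
v = (95.2/1.612)×0.258 / (0.485/1.612 + 0.258) = 15.24/0.5589 = 27.3 μM/s.

27.3 μM/s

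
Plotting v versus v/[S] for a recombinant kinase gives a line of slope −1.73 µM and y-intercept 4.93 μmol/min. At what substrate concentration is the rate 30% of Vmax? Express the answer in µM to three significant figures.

The Eadie–Hofstee slope gives Km = 1.73 µM (slope = −Km).
v/Vmax = [S]/(Km+[S]) = 0.3 ⇒ [S] = Km·0.3/(1−0.3) = 1.73 × 0.4286 = 0.741 µM.

0.741 µM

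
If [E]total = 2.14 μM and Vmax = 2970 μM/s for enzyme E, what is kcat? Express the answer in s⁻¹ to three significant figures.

kcat = Vmax/[E]total = 2970 μM/s / 2.14 μM = 1390 s⁻¹.

1390 s⁻¹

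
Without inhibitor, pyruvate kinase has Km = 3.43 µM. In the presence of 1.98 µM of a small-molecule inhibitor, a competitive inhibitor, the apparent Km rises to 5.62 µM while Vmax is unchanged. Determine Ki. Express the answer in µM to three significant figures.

3.10 µM

Competitive: Km,app = α·Km with α = 1 + [I]/Ki.
α = Km,app/Km = 5.62/3.43 = 1.638.
Ki = [I]/(α − 1) = 1.98/0.6385 = 3.10 µM.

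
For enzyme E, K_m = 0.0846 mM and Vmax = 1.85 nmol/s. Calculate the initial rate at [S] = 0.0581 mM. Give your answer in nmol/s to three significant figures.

0.753 nmol/s

v = Vmax·[S]/(Km + [S]) = 1.85 × 0.0581 / (0.0846 + 0.0581)
  = 0.1075 / 0.1427 = 0.753 nmol/s.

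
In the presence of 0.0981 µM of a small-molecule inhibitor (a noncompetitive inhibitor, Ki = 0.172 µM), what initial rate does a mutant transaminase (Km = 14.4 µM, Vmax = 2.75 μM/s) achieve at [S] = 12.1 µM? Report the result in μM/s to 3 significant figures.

0.800 μM/s

α = 1 + [I]/Ki = 1 + 0.0981/0.172 = 1.570.
For a noncompetitive inhibitor, Vmax is reduced to Vmax/α while Km is unchanged: Km,app = 14.4 µM, Vmax,app = 1.75 μM/s.
v = Vmax,app·[S]/(Km,app + [S]) = 1.75 × 12.1/(14.4 + 12.1) = 0.800 μM/s.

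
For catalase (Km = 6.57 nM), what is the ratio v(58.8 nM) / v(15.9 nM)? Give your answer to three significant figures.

The fractional saturations are [S]/(Km+[S]) = 15.9/22.47 = 0.7076 and 58.8/65.37 = 0.8995.
v₂/v₁ is just their ratio: 0.8995/0.7076 = 1.27.

1.27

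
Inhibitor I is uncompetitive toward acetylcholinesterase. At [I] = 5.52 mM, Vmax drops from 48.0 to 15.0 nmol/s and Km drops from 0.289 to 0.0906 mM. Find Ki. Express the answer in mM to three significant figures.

Uncompetitive: Vmax,app = Vmax/α (and Km,app = Km/α) with α = 1 + [I]/Ki.
α = Vmax/Vmax,app = 48.0/15.0 = 3.200.
Since α = 1 + [I]/Ki, [I]/Ki = 3.200 − 1 = 2.200 and Ki = 5.52/2.200 = 2.51 mM.

2.51 mM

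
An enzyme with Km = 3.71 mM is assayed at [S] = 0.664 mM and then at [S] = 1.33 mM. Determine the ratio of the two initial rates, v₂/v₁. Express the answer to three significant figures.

The fractional saturations are [S]/(Km+[S]) = 0.664/4.374 = 0.1518 and 1.33/5.040 = 0.2639.
v₂/v₁ is just their ratio: 0.2639/0.1518 = 1.74.

1.74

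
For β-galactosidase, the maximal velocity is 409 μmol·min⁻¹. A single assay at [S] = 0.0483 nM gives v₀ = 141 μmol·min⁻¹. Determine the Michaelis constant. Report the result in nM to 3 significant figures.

From v = Vmax[S]/(Km+[S]), Km = [S](Vmax − v)/v.
Km = 0.0483 × (409 − 141) / 141 = 12.94/141 = 0.0918 nM.

0.0918 nM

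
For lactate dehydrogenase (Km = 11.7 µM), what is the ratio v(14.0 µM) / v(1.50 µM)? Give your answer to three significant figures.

4.79

Since Vmax cancels, v₂/v₁ = [S]₂(Km+[S]₁) / [S]₁(Km+[S]₂).
= 14.0×(11.7+1.50) / (1.50×(11.7+14.0)) = 184.8/38.55 = 4.79.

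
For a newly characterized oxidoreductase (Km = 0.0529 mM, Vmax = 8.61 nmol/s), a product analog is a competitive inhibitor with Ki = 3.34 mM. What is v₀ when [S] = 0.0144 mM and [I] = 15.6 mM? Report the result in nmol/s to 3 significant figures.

α = 1 + [I]/Ki = 1 + 15.6/3.34 = 5.671.
For a competitive inhibitor, Vmax is unchanged and the apparent Km becomes α·Km: Km,app = 0.300 mM, Vmax,app = 8.61 nmol/s.
v = Vmax,app·[S]/(Km,app + [S]) = 8.61 × 0.0144/(0.300 + 0.0144) = 0.394 nmol/s.

0.394 nmol/s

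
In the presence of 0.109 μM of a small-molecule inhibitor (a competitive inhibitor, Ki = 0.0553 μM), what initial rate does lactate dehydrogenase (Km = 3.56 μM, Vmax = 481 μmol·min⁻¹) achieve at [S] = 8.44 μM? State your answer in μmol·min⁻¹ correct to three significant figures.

213 μmol·min⁻¹

With α = 1 + [I]/Ki = 1 + 0.109/0.0553 = 2.971, the competitive rate law is v = Vmax[S] / (αKm + [S]).
v = 481×8.44 / (2.971×3.56 + 8.44) = 4060/19.02 = 213 μmol·min⁻¹.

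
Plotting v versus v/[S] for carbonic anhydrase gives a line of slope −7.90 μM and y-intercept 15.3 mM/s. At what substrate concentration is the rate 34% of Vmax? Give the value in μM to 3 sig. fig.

The Eadie–Hofstee slope gives Km = 7.90 μM (slope = −Km).
v/Vmax = [S]/(Km+[S]) = 0.34 ⇒ [S] = Km·0.34/(1−0.34) = 7.90 × 0.5152 = 4.07 μM.

4.07 μM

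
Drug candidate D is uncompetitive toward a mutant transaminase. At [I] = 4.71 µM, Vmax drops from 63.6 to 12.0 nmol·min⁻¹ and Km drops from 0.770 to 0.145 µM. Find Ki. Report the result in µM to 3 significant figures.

Uncompetitive: Vmax,app = Vmax/α (and Km,app = Km/α) with α = 1 + [I]/Ki.
α = Vmax/Vmax,app = 63.6/12.0 = 5.300.
Since α = 1 + [I]/Ki, [I]/Ki = 5.300 − 1 = 4.300 and Ki = 4.71/4.300 = 1.10 µM.

1.10 µM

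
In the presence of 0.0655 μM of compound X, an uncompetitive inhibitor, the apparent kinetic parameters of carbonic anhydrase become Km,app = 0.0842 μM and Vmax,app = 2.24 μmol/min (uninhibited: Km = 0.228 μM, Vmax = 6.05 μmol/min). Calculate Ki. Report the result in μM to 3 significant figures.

0.0385 μM

Uncompetitive: Vmax,app = Vmax/α (and Km,app = Km/α) with α = 1 + [I]/Ki.
α = Vmax/Vmax,app = 6.05/2.24 = 2.701.
Since α = 1 + [I]/Ki, [I]/Ki = 2.701 − 1 = 1.701 and Ki = 0.0655/1.701 = 0.0385 μM.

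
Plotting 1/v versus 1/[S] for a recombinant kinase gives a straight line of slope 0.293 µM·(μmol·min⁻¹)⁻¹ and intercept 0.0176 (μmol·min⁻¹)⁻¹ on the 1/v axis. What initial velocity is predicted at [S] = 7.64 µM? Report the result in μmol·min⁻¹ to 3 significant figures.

The y-intercept is 1/Vmax, so Vmax = 1/0.0176 = 56.8 μmol·min⁻¹.
The slope is Km/Vmax, so Km = 0.293 × 56.8 = 16.6 µM.
Then v = 56.8 × 7.64/(16.6 + 7.64) = 17.9 μmol·min⁻¹.

17.9 μmol·min⁻¹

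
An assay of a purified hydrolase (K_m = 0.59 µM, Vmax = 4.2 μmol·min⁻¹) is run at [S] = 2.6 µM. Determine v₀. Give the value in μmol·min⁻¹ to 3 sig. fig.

3.42 μmol·min⁻¹

[S]/(Km+[S]) = 2.6/3.190 = 0.8150, the fractional saturation.
v = 0.8150 × Vmax = 0.8150 × 4.2 = 3.42 μmol·min⁻¹.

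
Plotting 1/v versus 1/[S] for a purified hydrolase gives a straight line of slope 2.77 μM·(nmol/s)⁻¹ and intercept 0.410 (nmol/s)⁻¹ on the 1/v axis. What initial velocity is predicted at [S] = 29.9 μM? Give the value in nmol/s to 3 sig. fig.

1.99 nmol/s

The y-intercept is 1/Vmax, so Vmax = 1/0.410 = 2.44 nmol/s.
The slope is Km/Vmax, so Km = 2.77 × 2.44 = 6.76 μM.
Then v = 2.44 × 29.9/(6.76 + 29.9) = 1.99 nmol/s.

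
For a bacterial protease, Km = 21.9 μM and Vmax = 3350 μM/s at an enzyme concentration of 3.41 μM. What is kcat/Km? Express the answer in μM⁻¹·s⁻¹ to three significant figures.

44.9 μM⁻¹·s⁻¹

kcat = Vmax/[E]total = 3350/3.41 = 982 s⁻¹.
kcat/Km = 982/21.9 = 44.9 μM⁻¹·s⁻¹.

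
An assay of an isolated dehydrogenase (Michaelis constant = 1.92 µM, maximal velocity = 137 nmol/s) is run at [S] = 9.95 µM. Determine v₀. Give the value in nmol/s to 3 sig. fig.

[S]/(Km+[S]) = 9.95/11.87 = 0.8382, the fractional saturation.
v = 0.8382 × Vmax = 0.8382 × 137 = 115 nmol/s.

115 nmol/s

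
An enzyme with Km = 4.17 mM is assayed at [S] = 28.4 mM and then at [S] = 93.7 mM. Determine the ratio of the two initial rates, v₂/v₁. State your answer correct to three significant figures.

Since Vmax cancels, v₂/v₁ = [S]₂(Km+[S]₁) / [S]₁(Km+[S]₂).
= 93.7×(4.17+28.4) / (28.4×(4.17+93.7)) = 3052/2780 = 1.10.

1.10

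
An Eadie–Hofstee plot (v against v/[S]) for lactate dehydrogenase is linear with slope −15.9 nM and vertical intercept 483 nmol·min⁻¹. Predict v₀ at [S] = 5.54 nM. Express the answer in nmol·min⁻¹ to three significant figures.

125 nmol·min⁻¹

In the Eadie–Hofstee form v = Vmax − Km·(v/[S]), the slope is −Km and the intercept is Vmax, so Km = 15.9 nM and Vmax = 483 nmol·min⁻¹.
v = 483 × 5.54/(15.9 + 5.54) = 125 nmol·min⁻¹.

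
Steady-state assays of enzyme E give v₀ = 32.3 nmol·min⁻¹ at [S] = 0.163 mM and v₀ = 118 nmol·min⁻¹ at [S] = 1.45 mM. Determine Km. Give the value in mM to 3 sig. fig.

In reciprocal form, 1/v = (Km/Vmax)·(1/[S]) + 1/Vmax. The two points give (1/[S], 1/v) = (6.135, 0.03096) and (0.6897, 0.008475).
Slope = (0.03096 − 0.008475)/(6.135 − 0.6897) = 0.004129; intercept = 0.03096 − 0.004129×6.135 = 0.005627.
Vmax = 1/intercept = 178 nmol·min⁻¹; Km = slope × Vmax = 0.004129 × 178 = 0.734 mM.

0.734 mM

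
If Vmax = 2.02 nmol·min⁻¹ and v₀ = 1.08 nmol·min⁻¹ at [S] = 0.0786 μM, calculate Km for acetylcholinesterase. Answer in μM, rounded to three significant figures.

From v = Vmax[S]/(Km+[S]), Km = [S](Vmax − v)/v.
Km = 0.0786 × (2.02 − 1.08) / 1.08 = 0.07388/1.08 = 0.0684 μM.

0.0684 μM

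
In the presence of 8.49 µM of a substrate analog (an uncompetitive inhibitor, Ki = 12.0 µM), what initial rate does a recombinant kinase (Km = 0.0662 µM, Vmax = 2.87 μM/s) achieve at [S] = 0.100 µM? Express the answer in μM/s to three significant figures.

With α = 1 + [I]/Ki = 1 + 8.49/12.0 = 1.708, the uncompetitive rate law is v = (Vmax/α)·[S] / (Km/α + [S]).
v = (2.87/1.708)×0.100 / (0.0662/1.708 + 0.100) = 0.1681/0.1388 = 1.21 μM/s.

1.21 μM/s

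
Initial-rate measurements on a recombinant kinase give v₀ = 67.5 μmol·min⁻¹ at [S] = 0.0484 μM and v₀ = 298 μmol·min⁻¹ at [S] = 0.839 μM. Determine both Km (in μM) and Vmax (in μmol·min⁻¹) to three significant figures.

Km = 0.222 μM; Vmax = 377 μmol·min⁻¹

From v = Vmax[S]/(Km+[S]), each point gives Vmax = v(Km+[S])/[S].
Equating: 67.5(Km+0.0484)/0.0484 = 298(Km+0.839)/0.839.
1395·Km + 67.5 = 355.2·Km + 298, so (1395 − 355.2)·Km = 298 − 67.5.
Km = 230.5/1039 = 0.222 μM; then Vmax = 67.5(0.222+0.0484)/0.0484 = 377 μmol·min⁻¹.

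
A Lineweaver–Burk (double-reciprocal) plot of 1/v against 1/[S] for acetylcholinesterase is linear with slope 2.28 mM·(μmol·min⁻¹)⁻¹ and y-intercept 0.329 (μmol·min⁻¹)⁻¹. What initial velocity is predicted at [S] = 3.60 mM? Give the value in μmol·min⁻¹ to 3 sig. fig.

1.04 μmol·min⁻¹

The y-intercept is 1/Vmax, so Vmax = 1/0.329 = 3.04 μmol·min⁻¹.
The slope is Km/Vmax, so Km = 2.28 × 3.04 = 6.93 mM.
Then v = 3.04 × 3.60/(6.93 + 3.60) = 1.04 μmol·min⁻¹.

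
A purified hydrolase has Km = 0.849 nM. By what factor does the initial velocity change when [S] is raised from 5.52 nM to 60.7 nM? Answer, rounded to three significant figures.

1.14

Since Vmax cancels, v₂/v₁ = [S]₂(Km+[S]₁) / [S]₁(Km+[S]₂).
= 60.7×(0.849+5.52) / (5.52×(0.849+60.7)) = 386.6/339.8 = 1.14.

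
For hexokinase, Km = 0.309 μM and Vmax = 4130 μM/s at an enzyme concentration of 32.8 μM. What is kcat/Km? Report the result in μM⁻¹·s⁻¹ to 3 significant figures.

407 μM⁻¹·s⁻¹

kcat = Vmax/[E]total = 4130/32.8 = 126 s⁻¹.
kcat/Km = 126/0.309 = 407 μM⁻¹·s⁻¹.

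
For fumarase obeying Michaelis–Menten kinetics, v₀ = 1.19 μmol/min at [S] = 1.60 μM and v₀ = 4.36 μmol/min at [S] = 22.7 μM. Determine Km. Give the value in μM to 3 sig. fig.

5.75 μM

From v = Vmax[S]/(Km+[S]), each point gives Vmax = v(Km+[S])/[S].
Equating: 1.19(Km+1.60)/1.60 = 4.36(Km+22.7)/22.7.
0.7437·Km + 1.19 = 0.1921·Km + 4.36, so (0.7437 − 0.1921)·Km = 4.36 − 1.19.
Km = 3.170/0.5517 = 5.75 μM; then Vmax = 1.19(5.75+1.60)/1.60 = 5.46 μmol/min.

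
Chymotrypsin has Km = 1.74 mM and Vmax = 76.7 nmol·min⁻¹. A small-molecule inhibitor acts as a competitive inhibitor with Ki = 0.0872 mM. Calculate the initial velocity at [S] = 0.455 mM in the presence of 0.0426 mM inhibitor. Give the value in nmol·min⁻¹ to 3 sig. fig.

11.5 nmol·min⁻¹

With α = 1 + [I]/Ki = 1 + 0.0426/0.0872 = 1.489, the competitive rate law is v = Vmax[S] / (αKm + [S]).
v = 76.7×0.455 / (1.489×1.74 + 0.455) = 34.90/3.045 = 11.5 nmol·min⁻¹.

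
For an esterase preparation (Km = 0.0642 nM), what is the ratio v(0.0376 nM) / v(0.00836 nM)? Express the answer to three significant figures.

3.21

Since Vmax cancels, v₂/v₁ = [S]₂(Km+[S]₁) / [S]₁(Km+[S]₂).
= 0.0376×(0.0642+0.00836) / (0.00836×(0.0642+0.0376)) = 0.002728/0.0008510 = 3.21.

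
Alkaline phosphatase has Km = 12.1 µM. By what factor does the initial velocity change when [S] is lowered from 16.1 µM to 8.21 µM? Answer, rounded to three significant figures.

The fractional saturations are [S]/(Km+[S]) = 16.1/28.20 = 0.5709 and 8.21/20.31 = 0.4042.
v₂/v₁ is just their ratio: 0.4042/0.5709 = 0.708.

0.708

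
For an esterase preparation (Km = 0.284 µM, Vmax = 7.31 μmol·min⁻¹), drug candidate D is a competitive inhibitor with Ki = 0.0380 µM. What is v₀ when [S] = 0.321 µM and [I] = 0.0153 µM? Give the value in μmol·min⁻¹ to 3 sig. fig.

α = 1 + [I]/Ki = 1 + 0.0153/0.0380 = 1.403.
For a competitive inhibitor, Vmax is unchanged and the apparent Km becomes α·Km: Km,app = 0.398 µM, Vmax,app = 7.31 μmol·min⁻¹.
v = Vmax,app·[S]/(Km,app + [S]) = 7.31 × 0.321/(0.398 + 0.321) = 3.26 μmol·min⁻¹.

3.26 μmol·min⁻¹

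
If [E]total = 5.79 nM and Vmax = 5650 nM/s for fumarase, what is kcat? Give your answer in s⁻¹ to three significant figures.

976 s⁻¹

kcat = Vmax/[E]total = 5650 nM/s / 5.79 nM = 976 s⁻¹.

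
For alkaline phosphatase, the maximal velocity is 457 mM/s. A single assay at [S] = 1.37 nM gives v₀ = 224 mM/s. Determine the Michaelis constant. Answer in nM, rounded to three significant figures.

1.43 nM

v/Vmax = 224/457 = 0.4902 = [S]/(Km+[S]).
So Km + [S] = [S]/0.4902 = 2.795 nM, giving Km = 2.795 − 1.37 = 1.43 nM.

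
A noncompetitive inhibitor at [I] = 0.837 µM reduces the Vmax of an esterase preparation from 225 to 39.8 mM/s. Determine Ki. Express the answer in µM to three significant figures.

0.180 µM

Noncompetitive: Vmax,app = Vmax/α with α = 1 + [I]/Ki.
α = Vmax/Vmax,app = 225/39.8 = 5.653.
Since α = 1 + [I]/Ki, [I]/Ki = 5.653 − 1 = 4.653 and Ki = 0.837/4.653 = 0.180 µM.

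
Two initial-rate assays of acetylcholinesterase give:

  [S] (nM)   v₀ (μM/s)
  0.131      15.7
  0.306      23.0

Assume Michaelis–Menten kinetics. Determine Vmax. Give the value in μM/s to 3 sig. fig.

35.3 μM/s

From v = Vmax[S]/(Km+[S]), each point gives Vmax = v(Km+[S])/[S].
Equating: 15.7(Km+0.131)/0.131 = 23.0(Km+0.306)/0.306.
119.8·Km + 15.7 = 75.16·Km + 23.0, so (119.8 − 75.16)·Km = 23.0 − 15.7.
Km = 7.300/44.68 = 0.163 nM; then Vmax = 15.7(0.163+0.131)/0.131 = 35.3 μM/s.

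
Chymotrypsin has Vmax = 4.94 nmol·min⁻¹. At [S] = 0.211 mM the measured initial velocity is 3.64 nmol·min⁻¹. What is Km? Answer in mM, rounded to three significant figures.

0.0754 mM

From v = Vmax[S]/(Km+[S]), Km = [S](Vmax − v)/v.
Km = 0.211 × (4.94 − 3.64) / 3.64 = 0.2743/3.64 = 0.0754 mM.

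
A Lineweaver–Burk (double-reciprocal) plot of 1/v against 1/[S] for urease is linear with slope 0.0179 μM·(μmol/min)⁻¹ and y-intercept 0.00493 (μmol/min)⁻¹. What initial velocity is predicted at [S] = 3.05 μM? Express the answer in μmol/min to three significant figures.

The y-intercept is 1/Vmax, so Vmax = 1/0.00493 = 203 μmol/min.
The slope is Km/Vmax, so Km = 0.0179 × 203 = 3.63 μM.
Then v = 203 × 3.05/(3.63 + 3.05) = 92.6 μmol/min.

92.6 μmol/min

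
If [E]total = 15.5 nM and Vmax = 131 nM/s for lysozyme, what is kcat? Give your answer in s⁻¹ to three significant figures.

kcat = Vmax/[E]total = 131 nM/s / 15.5 nM = 8.45 s⁻¹.

8.45 s⁻¹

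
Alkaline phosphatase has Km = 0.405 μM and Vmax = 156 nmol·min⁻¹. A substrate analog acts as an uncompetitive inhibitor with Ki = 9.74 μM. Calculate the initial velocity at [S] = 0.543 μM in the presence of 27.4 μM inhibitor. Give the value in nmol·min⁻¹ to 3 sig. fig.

With α = 1 + [I]/Ki = 1 + 27.4/9.74 = 3.813, the uncompetitive rate law is v = (Vmax/α)·[S] / (Km/α + [S]).
v = (156/3.813)×0.543 / (0.405/3.813 + 0.543) = 22.21/0.6492 = 34.2 nmol·min⁻¹.

34.2 nmol·min⁻¹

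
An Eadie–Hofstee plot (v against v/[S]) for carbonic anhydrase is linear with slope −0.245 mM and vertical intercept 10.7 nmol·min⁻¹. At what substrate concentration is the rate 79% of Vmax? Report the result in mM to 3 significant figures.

The Eadie–Hofstee slope gives Km = 0.245 mM (slope = −Km).
v/Vmax = [S]/(Km+[S]) = 0.79 ⇒ [S] = Km·0.79/(1−0.79) = 0.245 × 3.762 = 0.922 mM.

0.922 mM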